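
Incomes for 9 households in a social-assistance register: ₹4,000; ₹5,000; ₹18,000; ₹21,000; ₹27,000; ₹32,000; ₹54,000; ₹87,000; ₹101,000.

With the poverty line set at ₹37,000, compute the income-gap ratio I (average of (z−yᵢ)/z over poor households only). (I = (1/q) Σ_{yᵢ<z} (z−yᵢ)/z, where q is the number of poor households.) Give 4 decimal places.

0.5180

Incomes under z: ₹4,000, ₹5,000, ₹18,000, ₹21,000, ₹27,000, ₹32,000 (q = 6 of N = 9).
Shortfall ratios (z−y)/z: 0.8919, 0.8649, 0.5135, 0.4324, 0.2703, 0.1351; sum = 3.108108.
I averages over the q = 6 poor units only: 3.108108 / 6 = 0.5180.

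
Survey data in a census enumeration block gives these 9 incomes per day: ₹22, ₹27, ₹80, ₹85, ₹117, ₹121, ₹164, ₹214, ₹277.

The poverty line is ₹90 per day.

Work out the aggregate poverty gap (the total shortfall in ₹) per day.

Poor units: ₹22, ₹27, ₹80, ₹85 (q = 4 of N = 9).
Individual gaps: 90−22 = 68; 90−27 = 63; 90−80 = 10; 90−85 = 5.
Aggregate gap = ₹146.

₹146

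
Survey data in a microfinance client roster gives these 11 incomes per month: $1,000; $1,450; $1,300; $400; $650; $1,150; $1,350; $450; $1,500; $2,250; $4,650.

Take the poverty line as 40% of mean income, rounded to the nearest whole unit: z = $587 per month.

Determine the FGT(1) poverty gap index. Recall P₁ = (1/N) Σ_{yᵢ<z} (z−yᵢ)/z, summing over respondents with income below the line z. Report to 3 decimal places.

0.050

Poor units: $400, $450 (q = 2 of N = 11).
Gap ratios (z−y)/z: (587−400)/587 = 0.3186; (587−450)/587 = 0.2334.
Sum of shortfalls = 0.551959; P₁ averages over all N: 0.551959 / 11 = 0.050.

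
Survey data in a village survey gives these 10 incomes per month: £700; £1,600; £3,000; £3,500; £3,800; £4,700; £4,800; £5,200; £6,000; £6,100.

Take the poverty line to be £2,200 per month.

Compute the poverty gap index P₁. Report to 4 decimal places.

0.0955

Poor units: £700, £1,600 (q = 2 of N = 10).
Normalized shortfalls: (2200−700)/2200 = 0.6818; (2200−1600)/2200 = 0.2727.
Sum of shortfalls = 0.954545; P₁ averages over all N: 0.954545 / 10 = 0.0955.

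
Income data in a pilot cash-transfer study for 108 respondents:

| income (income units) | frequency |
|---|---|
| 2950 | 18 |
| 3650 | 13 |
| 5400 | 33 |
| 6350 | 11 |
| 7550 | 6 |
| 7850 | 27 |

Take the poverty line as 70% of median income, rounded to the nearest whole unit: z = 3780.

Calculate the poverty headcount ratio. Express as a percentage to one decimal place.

28.7%

31 of the 108 respondents have income below 3780.
H = 31/108 = 28.7%.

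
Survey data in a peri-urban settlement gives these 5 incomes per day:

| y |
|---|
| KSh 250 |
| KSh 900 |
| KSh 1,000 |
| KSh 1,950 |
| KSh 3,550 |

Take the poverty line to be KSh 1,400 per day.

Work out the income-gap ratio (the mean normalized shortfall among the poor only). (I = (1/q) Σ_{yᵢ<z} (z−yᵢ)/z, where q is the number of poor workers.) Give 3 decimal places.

0.488

Below z: KSh 250, KSh 900, KSh 1,000 (q = 3 of N = 5).
Shortfall ratios (z−y)/z: 0.8214, 0.3571, 0.2857; sum = 1.464286.
The income-gap ratio divides by q (the poor only): 1.464286 / 3 = 0.488.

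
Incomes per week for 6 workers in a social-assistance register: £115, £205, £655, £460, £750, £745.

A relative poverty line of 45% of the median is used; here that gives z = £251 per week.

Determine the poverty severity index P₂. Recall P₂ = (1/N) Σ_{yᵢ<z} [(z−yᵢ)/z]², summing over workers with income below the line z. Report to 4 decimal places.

0.0545

Incomes under z: £115, £205 (q = 2 of N = 6).
Relative gaps: (251−115)/251 = 0.5418; (251−205)/251 = 0.1833.
Squared: 0.2936; 0.0336.
Sum = 0.327169; P₂ = 0.327169 / 6 = 0.0545.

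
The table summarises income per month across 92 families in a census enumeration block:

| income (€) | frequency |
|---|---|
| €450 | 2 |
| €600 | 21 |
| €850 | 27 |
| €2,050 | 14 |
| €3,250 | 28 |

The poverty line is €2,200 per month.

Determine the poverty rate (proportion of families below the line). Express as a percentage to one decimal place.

69.6%

64 of the 92 families have income below €2,200.
H = 64/92 = 69.6%.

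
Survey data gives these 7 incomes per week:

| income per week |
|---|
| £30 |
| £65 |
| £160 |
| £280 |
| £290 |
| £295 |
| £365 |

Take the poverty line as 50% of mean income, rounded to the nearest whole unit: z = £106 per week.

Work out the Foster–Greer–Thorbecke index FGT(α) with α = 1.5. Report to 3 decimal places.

0.121

Poor units: £30, £65 (q = 2 of N = 7).
Gap ratios (z−y)/z: (106−30)/106 = 0.7170; (106−65)/106 = 0.3868.
Raised to α = 1.5: 0.60710; 0.24056.
Sum = 0.847658; FGT(1.5) = 0.847658 / 7 = 0.121.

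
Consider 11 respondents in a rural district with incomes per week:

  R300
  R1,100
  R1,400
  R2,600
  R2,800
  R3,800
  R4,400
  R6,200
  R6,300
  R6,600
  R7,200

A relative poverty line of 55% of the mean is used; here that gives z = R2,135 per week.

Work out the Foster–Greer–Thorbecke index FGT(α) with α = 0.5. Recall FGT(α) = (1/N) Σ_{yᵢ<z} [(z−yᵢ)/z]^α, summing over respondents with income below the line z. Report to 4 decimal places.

Incomes under z: R300, R1,100, R1,400 (q = 3 of N = 11).
Gap ratios (z−y)/z: (2135−300)/2135 = 0.8595; (2135−1100)/2135 = 0.4848; (2135−1400)/2135 = 0.3443.
Raised to α = 0.5: 0.92708; 0.69626; 0.58674.
Sum = 2.210082; FGT(0.5) = 2.210082 / 11 = 0.2009.

0.2009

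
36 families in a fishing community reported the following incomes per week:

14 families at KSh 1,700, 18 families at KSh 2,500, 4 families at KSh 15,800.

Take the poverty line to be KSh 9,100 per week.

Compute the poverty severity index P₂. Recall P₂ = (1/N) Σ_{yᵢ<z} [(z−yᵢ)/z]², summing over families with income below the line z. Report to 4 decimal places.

Below z: 14×KSh 1,700, 18×KSh 2,500 (q = 32 of N = 36).
Normalized shortfalls: (9100−1700)/9100 = 0.8132 (×14); (9100−2500)/9100 = 0.7253 (×18).
Squared: 0.6613 (×14); 0.5260 (×18).
Sum = 18.726241; P₂ = 18.726241 / 36 = 0.5202.

0.5202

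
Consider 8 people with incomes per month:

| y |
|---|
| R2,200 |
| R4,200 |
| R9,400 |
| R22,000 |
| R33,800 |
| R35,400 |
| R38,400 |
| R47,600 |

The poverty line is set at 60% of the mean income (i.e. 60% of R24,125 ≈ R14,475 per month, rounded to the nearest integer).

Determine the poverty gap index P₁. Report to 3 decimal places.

0.239

Below z: R2,200, R4,200, R9,400 (q = 3 of N = 8).
Gap ratios (z−y)/z: (14475−2200)/14475 = 0.8480; (14475−4200)/14475 = 0.7098; (14475−9400)/14475 = 0.3506.
Sum of shortfalls = 1.908463; P₁ averages over all N: 1.908463 / 8 = 0.239.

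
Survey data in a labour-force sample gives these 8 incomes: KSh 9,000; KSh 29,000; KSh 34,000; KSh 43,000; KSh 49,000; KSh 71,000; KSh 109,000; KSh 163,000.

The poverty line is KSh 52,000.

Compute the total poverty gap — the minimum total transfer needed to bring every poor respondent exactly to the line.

Below the line: KSh 9,000, KSh 29,000, KSh 34,000, KSh 43,000, KSh 49,000 (q = 5 of N = 8).
Individual gaps: 52000−9000 = 43000; 52000−29000 = 23000; 52000−34000 = 18000; 52000−43000 = 9000; 52000−49000 = 3000.
Aggregate gap = KSh 96,000.

KSh 96,000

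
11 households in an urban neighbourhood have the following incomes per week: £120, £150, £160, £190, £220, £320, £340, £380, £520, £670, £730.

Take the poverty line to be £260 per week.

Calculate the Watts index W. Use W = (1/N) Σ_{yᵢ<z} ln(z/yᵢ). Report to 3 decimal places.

0.208

Incomes under z: £120, £150, £160, £190, £220 (q = 5 of N = 11).
Log gaps: ln(260/120) = 0.7732; ln(260/150) = 0.5500; ln(260/160) = 0.4855; ln(260/190) = 0.3137; ln(260/220) = 0.1671.
W = 2.289456 / 11 = 0.208.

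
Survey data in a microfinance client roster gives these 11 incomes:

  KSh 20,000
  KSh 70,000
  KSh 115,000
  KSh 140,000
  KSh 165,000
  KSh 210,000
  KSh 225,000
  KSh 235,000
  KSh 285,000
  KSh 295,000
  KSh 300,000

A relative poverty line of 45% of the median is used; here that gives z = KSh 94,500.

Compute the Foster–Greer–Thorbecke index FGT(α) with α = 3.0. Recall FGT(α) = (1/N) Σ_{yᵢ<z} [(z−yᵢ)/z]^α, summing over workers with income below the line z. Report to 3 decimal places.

Below z: KSh 20,000, KSh 70,000 (q = 2 of N = 11).
Shortfall ratios: (94500−20000)/94500 = 0.7884; (94500−70000)/94500 = 0.2593.
Raised to α = 3.0: 0.48997; 0.01743.
Sum = 0.507401; FGT(3.0) = 0.507401 / 11 = 0.046.

0.046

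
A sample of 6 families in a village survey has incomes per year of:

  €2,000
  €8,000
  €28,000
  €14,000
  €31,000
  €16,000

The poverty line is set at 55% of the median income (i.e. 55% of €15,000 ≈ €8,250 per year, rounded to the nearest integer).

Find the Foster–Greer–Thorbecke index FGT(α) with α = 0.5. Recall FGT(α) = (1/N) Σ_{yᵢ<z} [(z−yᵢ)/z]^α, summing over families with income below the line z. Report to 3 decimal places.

Incomes under z: €2,000, €8,000 (q = 2 of N = 6).
Normalized shortfalls: (8250−2000)/8250 = 0.7576; (8250−8000)/8250 = 0.0303.
Raised to α = 0.5: 0.87039; 0.17408.
Sum = 1.044466; FGT(0.5) = 1.044466 / 6 = 0.174.

0.174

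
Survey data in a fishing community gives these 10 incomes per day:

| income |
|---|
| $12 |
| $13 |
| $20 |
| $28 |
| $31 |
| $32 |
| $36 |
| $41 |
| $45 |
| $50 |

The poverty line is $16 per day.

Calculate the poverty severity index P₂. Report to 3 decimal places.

Poor units: $12, $13 (q = 2 of N = 10).
Relative gaps: (16−12)/16 = 0.2500; (16−13)/16 = 0.1875.
Squared: 0.0625; 0.0352.
Sum = 0.097656; P₂ = 0.097656 / 10 = 0.010.

0.010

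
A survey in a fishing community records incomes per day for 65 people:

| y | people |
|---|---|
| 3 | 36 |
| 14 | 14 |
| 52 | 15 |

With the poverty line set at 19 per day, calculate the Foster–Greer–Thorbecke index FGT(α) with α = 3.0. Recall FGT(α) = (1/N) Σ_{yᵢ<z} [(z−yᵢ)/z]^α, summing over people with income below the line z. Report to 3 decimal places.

0.335

Below z: 36×3, 14×14 (q = 50 of N = 65).
Relative gaps: (19−3)/19 = 0.8421 (×36); (19−14)/19 = 0.2632 (×14).
Raised to α = 3.0: 0.59717 (×36); 0.01822 (×14).
Sum = 21.753317; FGT(3.0) = 21.753317 / 65 = 0.335.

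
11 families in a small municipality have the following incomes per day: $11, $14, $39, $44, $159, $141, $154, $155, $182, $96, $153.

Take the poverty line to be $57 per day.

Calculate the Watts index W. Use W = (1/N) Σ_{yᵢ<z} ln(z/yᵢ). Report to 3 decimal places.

Incomes under z: $11, $14, $39, $44 (q = 4 of N = 11).
Log shortfalls: ln(57/11) = 1.6452; ln(57/14) = 1.4040; ln(57/39) = 0.3795; ln(57/44) = 0.2589.
W = 3.687501 / 11 = 0.335.

0.335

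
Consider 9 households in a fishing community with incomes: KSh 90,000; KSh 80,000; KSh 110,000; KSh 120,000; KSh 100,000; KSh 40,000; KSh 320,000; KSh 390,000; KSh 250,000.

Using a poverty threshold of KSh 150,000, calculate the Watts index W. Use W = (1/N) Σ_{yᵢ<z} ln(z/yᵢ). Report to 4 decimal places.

0.3778

Poor units: KSh 40,000, KSh 80,000, KSh 90,000, KSh 100,000, KSh 110,000, KSh 120,000 (q = 6 of N = 9).
ln(z/y) terms: ln(150000/40000) = 1.3218; ln(150000/80000) = 0.6286; ln(150000/90000) = 0.5108; ln(150000/100000) = 0.4055; ln(150000/110000) = 0.3102; ln(150000/120000) = 0.2231.
W = 3.399954 / 9 = 0.3778.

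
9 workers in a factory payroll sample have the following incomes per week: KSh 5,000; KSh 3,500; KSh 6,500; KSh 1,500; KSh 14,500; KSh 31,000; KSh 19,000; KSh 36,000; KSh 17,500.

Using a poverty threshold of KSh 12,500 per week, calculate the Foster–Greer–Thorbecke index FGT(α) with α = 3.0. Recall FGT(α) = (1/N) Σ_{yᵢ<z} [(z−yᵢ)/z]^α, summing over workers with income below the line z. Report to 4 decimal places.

0.1535

Incomes under z: KSh 1,500, KSh 3,500, KSh 5,000, KSh 6,500 (q = 4 of N = 9).
Relative gaps: (12500−1500)/12500 = 0.8800; (12500−3500)/12500 = 0.7200; (12500−5000)/12500 = 0.6000; (12500−6500)/12500 = 0.4800.
Raised to α = 3.0: 0.68147; 0.37325; 0.21600; 0.11059.
Sum = 1.381312; FGT(3.0) = 1.381312 / 9 = 0.1535.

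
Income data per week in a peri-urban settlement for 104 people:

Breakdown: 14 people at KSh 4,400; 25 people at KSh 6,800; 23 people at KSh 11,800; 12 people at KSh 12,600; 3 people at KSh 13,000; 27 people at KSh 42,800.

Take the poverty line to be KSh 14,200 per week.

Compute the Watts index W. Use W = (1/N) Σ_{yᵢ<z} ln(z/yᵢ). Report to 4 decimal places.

0.3920

Below z: 14×KSh 4,400, 25×KSh 6,800, 23×KSh 11,800, 12×KSh 12,600, 3×KSh 13,000 (q = 77 of N = 104).
Log shortfalls: ln(14200/4400) = 1.1716 (×14); ln(14200/6800) = 0.7363 (×25); ln(14200/11800) = 0.1851 (×23); ln(14200/12600) = 0.1195 (×12); ln(14200/13000) = 0.0883 (×3).
W = 40.768603 / 104 = 0.3920.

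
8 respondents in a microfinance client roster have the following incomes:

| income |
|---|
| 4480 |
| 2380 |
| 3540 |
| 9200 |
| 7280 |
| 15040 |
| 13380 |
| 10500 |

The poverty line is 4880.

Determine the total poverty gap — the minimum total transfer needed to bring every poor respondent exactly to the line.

4240

Incomes under z: 2380, 3540, 4480 (q = 3 of N = 8).
Individual gaps: 4880−2380 = 2500; 4880−3540 = 1340; 4880−4480 = 400.
Aggregate gap = 4240.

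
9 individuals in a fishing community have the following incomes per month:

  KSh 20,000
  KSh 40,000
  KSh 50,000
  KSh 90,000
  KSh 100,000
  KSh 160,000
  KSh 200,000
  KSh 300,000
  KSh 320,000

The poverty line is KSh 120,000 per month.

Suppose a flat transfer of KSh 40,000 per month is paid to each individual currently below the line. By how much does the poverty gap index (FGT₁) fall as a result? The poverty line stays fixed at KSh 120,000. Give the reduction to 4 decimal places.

Before: below the line — KSh 20,000, KSh 40,000, KSh 50,000, KSh 90,000, KSh 100,000; poverty gap index (FGT₁) = 0.277778.
After the KSh 40,000 transfer: below the line — KSh 60,000, KSh 80,000, KSh 90,000; poverty gap index (FGT₁) = 0.120370.
Reduction = 0.277778 − 0.120370 = 0.1574.

0.1574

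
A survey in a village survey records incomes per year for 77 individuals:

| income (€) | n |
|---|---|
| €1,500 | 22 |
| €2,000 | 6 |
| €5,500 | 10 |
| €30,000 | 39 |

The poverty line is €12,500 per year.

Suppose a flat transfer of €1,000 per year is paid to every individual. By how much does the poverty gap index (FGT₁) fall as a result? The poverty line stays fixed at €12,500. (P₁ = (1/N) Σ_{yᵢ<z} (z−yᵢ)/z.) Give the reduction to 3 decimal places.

0.039

Before: below the line — 22×€1,500, 6×€2,000, 10×€5,500; poverty gap index (FGT₁) = 0.38961.
After the €1,000 transfer: below the line — 22×€2,500, 6×€3,000, 10×€6,500; poverty gap index (FGT₁) = 0.35013.
Reduction = 0.38961 − 0.35013 = 0.039.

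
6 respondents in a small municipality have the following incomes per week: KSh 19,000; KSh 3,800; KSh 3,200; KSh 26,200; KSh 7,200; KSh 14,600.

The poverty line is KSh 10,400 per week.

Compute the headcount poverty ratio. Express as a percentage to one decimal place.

3 of the 6 respondents have income below KSh 10,400.
H = 3/6 = 50.0%.

50.0%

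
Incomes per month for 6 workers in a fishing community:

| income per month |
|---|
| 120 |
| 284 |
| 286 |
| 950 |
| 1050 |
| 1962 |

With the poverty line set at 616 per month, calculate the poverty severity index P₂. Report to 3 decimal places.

Below the line: 120, 284, 286 (q = 3 of N = 6).
Shortfall ratios: (616−120)/616 = 0.8052; (616−284)/616 = 0.5390; (616−286)/616 = 0.5357.
Squared: 0.6483; 0.2905; 0.2870.
Sum = 1.225807; P₂ = 1.225807 / 6 = 0.204.

0.204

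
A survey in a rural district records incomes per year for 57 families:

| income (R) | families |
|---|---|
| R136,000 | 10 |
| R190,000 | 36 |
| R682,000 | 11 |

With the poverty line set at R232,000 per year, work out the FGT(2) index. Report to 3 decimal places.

Below the line: 10×R136,000, 36×R190,000 (q = 46 of N = 57).
Relative gaps: (232000−136000)/232000 = 0.4138 (×10); (232000−190000)/232000 = 0.1810 (×36).
Squared: 0.1712 (×10); 0.0328 (×36).
Sum = 2.892093; P₂ = 2.892093 / 57 = 0.051.

0.051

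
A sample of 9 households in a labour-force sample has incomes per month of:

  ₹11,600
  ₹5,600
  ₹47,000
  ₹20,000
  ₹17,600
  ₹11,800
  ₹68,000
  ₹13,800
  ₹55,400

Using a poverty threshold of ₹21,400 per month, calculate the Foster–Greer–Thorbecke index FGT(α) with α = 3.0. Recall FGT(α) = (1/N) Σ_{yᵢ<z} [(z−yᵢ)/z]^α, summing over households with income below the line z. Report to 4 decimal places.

0.0711

Incomes under z: ₹5,600, ₹11,600, ₹11,800, ₹13,800, ₹17,600, ₹20,000 (q = 6 of N = 9).
Relative gaps: (21400−5600)/21400 = 0.7383; (21400−11600)/21400 = 0.4579; (21400−11800)/21400 = 0.4486; (21400−13800)/21400 = 0.3551; (21400−17600)/21400 = 0.1776; (21400−20000)/21400 = 0.0654.
Raised to α = 3.0: 0.40247; 0.09604; 0.09028; 0.04479; 0.00560; 0.00028.
Sum = 0.639450; FGT(3.0) = 0.639450 / 9 = 0.0711.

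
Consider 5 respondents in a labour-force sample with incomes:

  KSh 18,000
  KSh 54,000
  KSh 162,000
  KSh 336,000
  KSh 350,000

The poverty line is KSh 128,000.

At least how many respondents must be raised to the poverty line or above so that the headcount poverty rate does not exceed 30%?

Currently q = 2 of N = 5 are below the line (H = 0.400).
A headcount ratio of at most 30% allows at most ⌊0.30 × 5⌋ = 1 poor respondents.
So at least 2 − 1 = 1 must be lifted.

1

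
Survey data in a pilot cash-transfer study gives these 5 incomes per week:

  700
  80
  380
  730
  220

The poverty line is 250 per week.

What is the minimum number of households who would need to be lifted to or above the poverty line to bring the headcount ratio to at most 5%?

2

Currently q = 2 of N = 5 are below the line (H = 0.400).
A headcount ratio of at most 5% allows at most ⌊0.05 × 5⌋ = 0 poor households.
So at least 2 − 0 = 2 must be lifted.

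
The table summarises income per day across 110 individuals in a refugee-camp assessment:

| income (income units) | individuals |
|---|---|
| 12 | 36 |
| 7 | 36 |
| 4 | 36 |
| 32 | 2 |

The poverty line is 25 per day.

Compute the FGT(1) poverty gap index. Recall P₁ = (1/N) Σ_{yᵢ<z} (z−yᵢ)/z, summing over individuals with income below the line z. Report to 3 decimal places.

Poor units: 36×4, 36×7, 36×12 (q = 108 of N = 110).
Normalized shortfalls: (25−4)/25 = 0.8400 (×36); (25−7)/25 = 0.7200 (×36); (25−12)/25 = 0.5200 (×36).
Sum of shortfalls = 74.880000; P₁ averages over all N: 74.880000 / 110 = 0.681.

0.681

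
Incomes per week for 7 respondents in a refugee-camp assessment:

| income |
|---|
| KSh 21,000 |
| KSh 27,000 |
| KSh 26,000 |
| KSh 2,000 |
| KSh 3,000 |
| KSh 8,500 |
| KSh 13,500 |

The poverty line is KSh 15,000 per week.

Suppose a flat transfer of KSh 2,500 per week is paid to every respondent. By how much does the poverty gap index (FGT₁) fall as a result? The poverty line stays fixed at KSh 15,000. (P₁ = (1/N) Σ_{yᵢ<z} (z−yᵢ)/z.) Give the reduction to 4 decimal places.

0.0857

Before: below the line — KSh 2,000, KSh 3,000, KSh 8,500, KSh 13,500; poverty gap index (FGT₁) = 0.314286.
After the KSh 2,500 transfer: below the line — KSh 4,500, KSh 5,500, KSh 11,000; poverty gap index (FGT₁) = 0.228571.
Reduction = 0.314286 − 0.228571 = 0.0857.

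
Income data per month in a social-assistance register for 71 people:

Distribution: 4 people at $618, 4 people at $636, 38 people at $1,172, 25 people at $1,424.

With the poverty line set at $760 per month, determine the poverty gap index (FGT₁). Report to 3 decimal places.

Below z: 4×$618, 4×$636 (q = 8 of N = 71).
Gap ratios (z−y)/z: (760−618)/760 = 0.1868 (×4); (760−636)/760 = 0.1632 (×4).
Σ = 1.400000. Dividing by the full population N = 71 gives P₁ = 0.020.

0.020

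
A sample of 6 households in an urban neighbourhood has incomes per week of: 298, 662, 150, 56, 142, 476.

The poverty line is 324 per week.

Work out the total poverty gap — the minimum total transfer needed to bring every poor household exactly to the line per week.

Poor units: 56, 142, 150, 298 (q = 4 of N = 6).
Individual gaps: 324−56 = 268; 324−142 = 182; 324−150 = 174; 324−298 = 26.
Aggregate gap = 650.

650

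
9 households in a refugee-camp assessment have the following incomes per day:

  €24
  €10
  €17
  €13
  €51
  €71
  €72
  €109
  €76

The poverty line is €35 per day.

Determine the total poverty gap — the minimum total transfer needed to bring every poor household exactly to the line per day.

Below z: €10, €13, €17, €24 (q = 4 of N = 9).
Individual gaps: 35−10 = 25; 35−13 = 22; 35−17 = 18; 35−24 = 11.
Aggregate gap = €76.

€76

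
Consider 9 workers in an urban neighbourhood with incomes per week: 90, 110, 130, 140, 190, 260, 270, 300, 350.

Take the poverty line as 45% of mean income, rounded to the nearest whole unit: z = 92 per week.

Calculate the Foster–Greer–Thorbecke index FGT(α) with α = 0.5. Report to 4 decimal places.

Below z: 90 (q = 1 of N = 9).
Relative gaps: (92−90)/92 = 0.0217.
Raised to α = 0.5: 0.14744.
Sum = 0.147442; FGT(0.5) = 0.147442 / 9 = 0.0164.

0.0164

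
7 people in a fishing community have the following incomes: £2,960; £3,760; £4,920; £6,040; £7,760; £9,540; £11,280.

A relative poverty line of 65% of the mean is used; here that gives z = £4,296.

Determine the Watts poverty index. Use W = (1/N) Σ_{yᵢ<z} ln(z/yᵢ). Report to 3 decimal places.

Incomes under z: £2,960, £3,760 (q = 2 of N = 7).
ln(z/y) terms: ln(4296/2960) = 0.3725; ln(4296/3760) = 0.1333.
W = 0.505760 / 7 = 0.072.

0.072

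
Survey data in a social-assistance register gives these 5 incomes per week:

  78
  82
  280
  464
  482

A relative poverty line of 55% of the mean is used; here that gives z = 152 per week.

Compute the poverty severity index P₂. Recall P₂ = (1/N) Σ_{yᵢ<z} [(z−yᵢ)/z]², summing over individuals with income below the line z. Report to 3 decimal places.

Below the line: 78, 82 (q = 2 of N = 5).
Gap ratios (z−y)/z: (152−78)/152 = 0.4868; (152−82)/152 = 0.4605.
Squared: 0.2370; 0.2121.
Sum = 0.449100; P₂ = 0.449100 / 5 = 0.090.

0.090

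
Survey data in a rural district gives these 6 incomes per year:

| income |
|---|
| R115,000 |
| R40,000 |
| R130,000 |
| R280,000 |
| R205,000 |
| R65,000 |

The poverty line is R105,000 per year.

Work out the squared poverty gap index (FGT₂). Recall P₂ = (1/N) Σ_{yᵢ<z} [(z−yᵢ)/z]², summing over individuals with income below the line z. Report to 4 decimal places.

0.0881

Below z: R40,000, R65,000 (q = 2 of N = 6).
Gap ratios (z−y)/z: (105000−40000)/105000 = 0.6190; (105000−65000)/105000 = 0.3810.
Squared: 0.3832; 0.1451.
Sum = 0.528345; P₂ = 0.528345 / 6 = 0.0881.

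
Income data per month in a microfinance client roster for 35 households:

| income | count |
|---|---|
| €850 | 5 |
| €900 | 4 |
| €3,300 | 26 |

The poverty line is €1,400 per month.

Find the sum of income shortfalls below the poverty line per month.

Poor units: 5×€850, 4×€900 (q = 9 of N = 35).
Individual gaps: 5×(1400−850) = 2750; 4×(1400−900) = 2000.
Aggregate gap = €4,750.

€4,750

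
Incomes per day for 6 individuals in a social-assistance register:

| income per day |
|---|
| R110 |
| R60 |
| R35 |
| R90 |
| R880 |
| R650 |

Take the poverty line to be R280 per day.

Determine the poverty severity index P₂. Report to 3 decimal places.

0.369

Poor units: R35, R60, R90, R110 (q = 4 of N = 6).
Shortfall ratios: (280−35)/280 = 0.8750; (280−60)/280 = 0.7857; (280−90)/280 = 0.6786; (280−110)/280 = 0.6071.
Squared: 0.7656; 0.6173; 0.4605; 0.3686.
Sum = 2.212054; P₂ = 2.212054 / 6 = 0.369.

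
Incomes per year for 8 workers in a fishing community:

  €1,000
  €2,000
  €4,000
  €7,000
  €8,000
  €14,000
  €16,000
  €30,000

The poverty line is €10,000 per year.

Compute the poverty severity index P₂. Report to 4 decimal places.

0.2425

Below the line: €1,000, €2,000, €4,000, €7,000, €8,000 (q = 5 of N = 8).
Relative gaps: (10000−1000)/10000 = 0.9000; (10000−2000)/10000 = 0.8000; (10000−4000)/10000 = 0.6000; (10000−7000)/10000 = 0.3000; (10000−8000)/10000 = 0.2000.
Squared: 0.8100; 0.6400; 0.3600; 0.0900; 0.0400.
Sum = 1.940000; P₂ = 1.940000 / 8 = 0.2425.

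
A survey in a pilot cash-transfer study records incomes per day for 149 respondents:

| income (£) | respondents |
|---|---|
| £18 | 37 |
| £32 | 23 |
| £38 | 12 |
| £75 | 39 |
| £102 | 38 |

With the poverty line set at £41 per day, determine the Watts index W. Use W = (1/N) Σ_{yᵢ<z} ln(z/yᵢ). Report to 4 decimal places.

0.2488

Below the line: 37×£18, 23×£32, 12×£38 (q = 72 of N = 149).
Log shortfalls: ln(41/18) = 0.8232 (×37); ln(41/32) = 0.2478 (×23); ln(41/38) = 0.0760 (×12).
W = 37.070474 / 149 = 0.2488.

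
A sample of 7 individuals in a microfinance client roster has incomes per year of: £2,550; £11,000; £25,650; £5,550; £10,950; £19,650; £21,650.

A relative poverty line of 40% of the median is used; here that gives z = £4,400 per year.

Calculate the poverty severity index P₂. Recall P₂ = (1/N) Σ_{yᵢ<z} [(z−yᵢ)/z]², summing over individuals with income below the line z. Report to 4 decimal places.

Below z: £2,550 (q = 1 of N = 7).
Relative gaps: (4400−2550)/4400 = 0.4205.
Squared: 0.1768.
Sum = 0.176782; P₂ = 0.176782 / 7 = 0.0253.

0.0253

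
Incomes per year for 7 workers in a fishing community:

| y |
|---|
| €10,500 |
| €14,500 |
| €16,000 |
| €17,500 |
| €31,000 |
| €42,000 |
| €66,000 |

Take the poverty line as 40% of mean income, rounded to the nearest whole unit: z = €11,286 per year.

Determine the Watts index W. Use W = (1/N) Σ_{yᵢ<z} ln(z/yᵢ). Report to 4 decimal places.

0.0103

Below z: €10,500 (q = 1 of N = 7).
ln(z/y) terms: ln(11286/10500) = 0.0722.
W = 0.072188 / 7 = 0.0103.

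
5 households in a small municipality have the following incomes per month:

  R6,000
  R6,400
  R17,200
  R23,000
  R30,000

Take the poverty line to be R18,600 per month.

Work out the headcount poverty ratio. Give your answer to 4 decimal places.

3 of the 5 households have income below R18,600.
H = 3/5 = 0.6000.

0.6000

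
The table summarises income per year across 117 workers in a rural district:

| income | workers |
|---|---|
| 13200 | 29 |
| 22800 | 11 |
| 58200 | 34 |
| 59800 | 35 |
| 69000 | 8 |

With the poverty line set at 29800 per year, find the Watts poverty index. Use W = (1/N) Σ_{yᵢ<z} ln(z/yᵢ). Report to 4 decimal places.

0.2270

Poor units: 29×13200, 11×22800 (q = 40 of N = 117).
Log shortfalls: ln(29800/13200) = 0.8143 (×29); ln(29800/22800) = 0.2677 (×11).
W = 26.559682 / 117 = 0.2270.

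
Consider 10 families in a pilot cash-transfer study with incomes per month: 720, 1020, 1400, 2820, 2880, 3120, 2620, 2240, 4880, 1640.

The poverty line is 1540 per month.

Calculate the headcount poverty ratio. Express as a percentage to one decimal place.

3 of the 10 families have income below 1540.
H = 3/10 = 30.0%.

30.0%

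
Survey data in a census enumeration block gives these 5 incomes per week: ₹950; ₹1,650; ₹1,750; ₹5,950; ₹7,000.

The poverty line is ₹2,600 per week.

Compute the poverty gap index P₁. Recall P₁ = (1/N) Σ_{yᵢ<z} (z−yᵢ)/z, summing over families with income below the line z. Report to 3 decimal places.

0.265

Below the line: ₹950, ₹1,650, ₹1,750 (q = 3 of N = 5).
Normalized shortfalls: (2600−950)/2600 = 0.6346; (2600−1650)/2600 = 0.3654; (2600−1750)/2600 = 0.3269.
Σ = 1.326923. Dividing by the full population N = 5 gives P₁ = 0.265.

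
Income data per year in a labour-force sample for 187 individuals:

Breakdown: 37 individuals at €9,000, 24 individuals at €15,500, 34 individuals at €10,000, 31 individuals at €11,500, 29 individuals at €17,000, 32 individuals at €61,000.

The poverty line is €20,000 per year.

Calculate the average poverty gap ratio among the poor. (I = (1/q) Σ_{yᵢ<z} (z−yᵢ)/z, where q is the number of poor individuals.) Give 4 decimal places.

0.3889

Below the line: 37×€9,000, 34×€10,000, 31×€11,500, 24×€15,500, 29×€17,000 (q = 155 of N = 187).
Shortfall ratios (z−y)/z: 0.5500 (×37), 0.5000 (×34), 0.4250 (×31), 0.2250 (×24), 0.1500 (×29); sum = 60.275000.
The income-gap ratio divides by q (the poor only): 60.275000 / 155 = 0.3889.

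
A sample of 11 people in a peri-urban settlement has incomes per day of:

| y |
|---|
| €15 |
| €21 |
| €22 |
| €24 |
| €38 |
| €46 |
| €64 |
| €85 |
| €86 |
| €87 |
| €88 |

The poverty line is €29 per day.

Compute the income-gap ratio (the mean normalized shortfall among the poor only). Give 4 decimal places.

Incomes under z: €15, €21, €22, €24 (q = 4 of N = 11).
Shortfall ratios (z−y)/z: 0.4828, 0.2759, 0.2414, 0.1724; sum = 1.172414.
I averages over the q = 4 poor units only: 1.172414 / 4 = 0.2931.

0.2931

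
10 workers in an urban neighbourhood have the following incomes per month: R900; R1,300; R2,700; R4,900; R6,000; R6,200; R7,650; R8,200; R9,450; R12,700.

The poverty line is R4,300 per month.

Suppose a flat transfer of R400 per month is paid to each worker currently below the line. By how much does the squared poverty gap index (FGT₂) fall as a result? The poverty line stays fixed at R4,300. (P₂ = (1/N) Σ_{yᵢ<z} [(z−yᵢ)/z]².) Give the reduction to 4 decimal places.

Before: below the line — R900, R1,300, R2,700; squared poverty gap index (FGT₂) = 0.125041.
After the R400 transfer: below the line — R1,300, R1,700, R3,100; squared poverty gap index (FGT₂) = 0.093023.
Reduction = 0.125041 − 0.093023 = 0.0320.

0.0320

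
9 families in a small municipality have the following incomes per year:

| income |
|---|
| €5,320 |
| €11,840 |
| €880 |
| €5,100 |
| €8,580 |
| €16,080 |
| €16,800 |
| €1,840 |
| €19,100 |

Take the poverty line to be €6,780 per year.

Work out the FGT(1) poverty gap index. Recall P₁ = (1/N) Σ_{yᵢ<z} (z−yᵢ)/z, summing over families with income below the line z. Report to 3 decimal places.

Incomes under z: €880, €1,840, €5,100, €5,320 (q = 4 of N = 9).
Normalized shortfalls: (6780−880)/6780 = 0.8702; (6780−1840)/6780 = 0.7286; (6780−5100)/6780 = 0.2478; (6780−5320)/6780 = 0.2153.
Sum of shortfalls = 2.061947; P₁ averages over all N: 2.061947 / 9 = 0.229.

0.229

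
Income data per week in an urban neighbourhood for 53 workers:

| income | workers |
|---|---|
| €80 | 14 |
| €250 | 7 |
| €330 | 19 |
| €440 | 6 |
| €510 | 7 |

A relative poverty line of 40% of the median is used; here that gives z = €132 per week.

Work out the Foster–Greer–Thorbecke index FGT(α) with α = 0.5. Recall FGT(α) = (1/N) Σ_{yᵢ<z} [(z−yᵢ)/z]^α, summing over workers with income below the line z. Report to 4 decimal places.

0.1658

Below z: 14×€80 (q = 14 of N = 53).
Shortfall ratios: (132−80)/132 = 0.3939 (×14).
Raised to α = 0.5: 0.62765 (×14).
Sum = 8.787043; FGT(0.5) = 8.787043 / 53 = 0.1658.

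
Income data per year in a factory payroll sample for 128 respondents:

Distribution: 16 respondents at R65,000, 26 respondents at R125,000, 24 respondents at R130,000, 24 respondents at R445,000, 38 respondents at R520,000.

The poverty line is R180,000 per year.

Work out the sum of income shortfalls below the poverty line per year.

R4,470,000

Below the line: 16×R65,000, 26×R125,000, 24×R130,000 (q = 66 of N = 128).
Individual gaps: 16×(180000−65000) = 1840000; 26×(180000−125000) = 1430000; 24×(180000−130000) = 1200000.
Aggregate gap = R4,470,000.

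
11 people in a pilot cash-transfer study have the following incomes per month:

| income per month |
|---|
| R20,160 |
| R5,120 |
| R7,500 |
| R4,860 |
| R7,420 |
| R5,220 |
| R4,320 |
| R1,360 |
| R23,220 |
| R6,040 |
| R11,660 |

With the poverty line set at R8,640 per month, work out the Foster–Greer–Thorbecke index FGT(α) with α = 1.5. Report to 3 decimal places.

Below z: R1,360, R4,320, R4,860, R5,120, R5,220, R6,040, R7,420, R7,500 (q = 8 of N = 11).
Normalized shortfalls: (8640−1360)/8640 = 0.8426; (8640−4320)/8640 = 0.5000; (8640−4860)/8640 = 0.4375; (8640−5120)/8640 = 0.4074; (8640−5220)/8640 = 0.3958; (8640−6040)/8640 = 0.3009; (8640−7420)/8640 = 0.1412; (8640−7500)/8640 = 0.1319.
Raised to α = 1.5: 0.77344; 0.35355; 0.28938; 0.26004; 0.24904; 0.16508; 0.05306; 0.04793.
Sum = 2.191520; FGT(1.5) = 2.191520 / 11 = 0.199.

0.199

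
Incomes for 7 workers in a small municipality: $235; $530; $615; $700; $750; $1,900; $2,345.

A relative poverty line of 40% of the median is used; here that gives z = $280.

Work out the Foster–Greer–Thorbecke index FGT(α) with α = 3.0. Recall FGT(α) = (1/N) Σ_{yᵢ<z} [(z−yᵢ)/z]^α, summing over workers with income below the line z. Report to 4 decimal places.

Incomes under z: $235 (q = 1 of N = 7).
Relative gaps: (280−235)/280 = 0.1607.
Raised to α = 3.0: 0.00415.
Sum = 0.004151; FGT(3.0) = 0.004151 / 7 = 0.0006.

0.0006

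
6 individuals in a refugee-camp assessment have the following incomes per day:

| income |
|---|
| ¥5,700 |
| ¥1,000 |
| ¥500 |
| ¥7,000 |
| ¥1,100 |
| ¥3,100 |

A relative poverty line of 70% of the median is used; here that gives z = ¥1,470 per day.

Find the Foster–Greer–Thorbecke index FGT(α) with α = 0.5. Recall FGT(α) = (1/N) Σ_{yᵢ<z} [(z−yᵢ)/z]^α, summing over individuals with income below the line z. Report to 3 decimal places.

Below the line: ¥500, ¥1,000, ¥1,100 (q = 3 of N = 6).
Normalized shortfalls: (1470−500)/1470 = 0.6599; (1470−1000)/1470 = 0.3197; (1470−1100)/1470 = 0.2517.
Raised to α = 0.5: 0.81232; 0.56544; 0.50170.
Sum = 1.879463; FGT(0.5) = 1.879463 / 6 = 0.313.

0.313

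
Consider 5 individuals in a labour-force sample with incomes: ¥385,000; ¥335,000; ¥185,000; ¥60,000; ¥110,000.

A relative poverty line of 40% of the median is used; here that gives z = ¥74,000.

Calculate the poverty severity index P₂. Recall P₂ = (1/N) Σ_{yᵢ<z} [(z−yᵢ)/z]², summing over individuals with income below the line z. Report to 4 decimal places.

0.0072

Below z: ¥60,000 (q = 1 of N = 5).
Shortfall ratios: (74000−60000)/74000 = 0.1892.
Squared: 0.0358.
Sum = 0.035793; P₂ = 0.035793 / 5 = 0.0072.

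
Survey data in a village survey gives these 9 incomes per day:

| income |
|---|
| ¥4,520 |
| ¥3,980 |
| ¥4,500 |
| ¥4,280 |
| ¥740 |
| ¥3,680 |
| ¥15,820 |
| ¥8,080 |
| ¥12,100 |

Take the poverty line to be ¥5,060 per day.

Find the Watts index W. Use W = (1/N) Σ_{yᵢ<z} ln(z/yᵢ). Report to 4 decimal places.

Poor units: ¥740, ¥3,680, ¥3,980, ¥4,280, ¥4,500, ¥4,520 (q = 6 of N = 9).
Log shortfalls: ln(5060/740) = 1.9225; ln(5060/3680) = 0.3185; ln(5060/3980) = 0.2401; ln(5060/4280) = 0.1674; ln(5060/4500) = 0.1173; ln(5060/4520) = 0.1129.
W = 2.878567 / 9 = 0.3198.

0.3198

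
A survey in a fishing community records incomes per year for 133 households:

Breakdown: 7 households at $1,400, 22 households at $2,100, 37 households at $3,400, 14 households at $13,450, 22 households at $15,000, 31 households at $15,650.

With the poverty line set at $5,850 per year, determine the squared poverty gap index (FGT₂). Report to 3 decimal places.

Poor units: 7×$1,400, 22×$2,100, 37×$3,400 (q = 66 of N = 133).
Normalized shortfalls: (5850−1400)/5850 = 0.7607 (×7); (5850−2100)/5850 = 0.6410 (×22); (5850−3400)/5850 = 0.4188 (×37).
Squared: 0.5786 (×7); 0.4109 (×22); 0.1754 (×37).
Sum = 19.580247; P₂ = 19.580247 / 133 = 0.147.

0.147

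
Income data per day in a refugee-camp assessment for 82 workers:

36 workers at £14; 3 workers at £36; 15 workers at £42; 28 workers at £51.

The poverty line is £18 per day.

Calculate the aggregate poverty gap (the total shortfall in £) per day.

£144

Incomes under z: 36×£14 (q = 36 of N = 82).
Individual gaps: 36×(18−14) = 144.
Aggregate gap = £144.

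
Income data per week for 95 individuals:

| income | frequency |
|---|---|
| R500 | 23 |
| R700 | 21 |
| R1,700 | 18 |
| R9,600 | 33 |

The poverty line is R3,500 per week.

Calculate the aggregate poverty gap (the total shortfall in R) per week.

R160,200

Below the line: 23×R500, 21×R700, 18×R1,700 (q = 62 of N = 95).
Individual gaps: 23×(3500−500) = 69000; 21×(3500−700) = 58800; 18×(3500−1700) = 32400.
Aggregate gap = R160,200.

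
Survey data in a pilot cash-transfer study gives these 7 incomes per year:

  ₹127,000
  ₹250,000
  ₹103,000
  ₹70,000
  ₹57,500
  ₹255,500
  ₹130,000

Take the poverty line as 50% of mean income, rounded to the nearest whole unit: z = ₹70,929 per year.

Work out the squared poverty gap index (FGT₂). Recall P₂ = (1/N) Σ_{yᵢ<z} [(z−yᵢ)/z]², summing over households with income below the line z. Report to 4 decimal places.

Below z: ₹57,500, ₹70,000 (q = 2 of N = 7).
Normalized shortfalls: (70929−57500)/70929 = 0.1893; (70929−70000)/70929 = 0.0131.
Squared: 0.0358; 0.0002.
Sum = 0.036017; P₂ = 0.036017 / 7 = 0.0051.

0.0051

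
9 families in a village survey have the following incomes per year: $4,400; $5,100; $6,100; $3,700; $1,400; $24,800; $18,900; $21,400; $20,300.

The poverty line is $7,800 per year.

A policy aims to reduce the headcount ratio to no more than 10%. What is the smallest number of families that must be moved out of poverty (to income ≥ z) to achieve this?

5

Currently q = 5 of N = 9 are below the line (H = 0.556).
A headcount ratio of at most 10% allows at most ⌊0.10 × 9⌋ = 0 poor families.
So at least 5 − 0 = 5 must be lifted.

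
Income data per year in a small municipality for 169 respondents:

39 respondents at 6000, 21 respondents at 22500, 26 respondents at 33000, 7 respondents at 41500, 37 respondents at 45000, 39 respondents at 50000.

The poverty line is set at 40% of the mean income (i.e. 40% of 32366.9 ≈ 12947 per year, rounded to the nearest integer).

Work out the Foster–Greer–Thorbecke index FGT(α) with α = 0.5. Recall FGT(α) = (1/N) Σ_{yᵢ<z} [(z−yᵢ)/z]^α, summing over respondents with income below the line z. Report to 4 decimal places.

0.1690

Below z: 39×6000 (q = 39 of N = 169).
Shortfall ratios: (12947−6000)/12947 = 0.5366 (×39).
Raised to α = 0.5: 0.73251 (×39).
Sum = 28.567924; FGT(0.5) = 28.567924 / 169 = 0.1690.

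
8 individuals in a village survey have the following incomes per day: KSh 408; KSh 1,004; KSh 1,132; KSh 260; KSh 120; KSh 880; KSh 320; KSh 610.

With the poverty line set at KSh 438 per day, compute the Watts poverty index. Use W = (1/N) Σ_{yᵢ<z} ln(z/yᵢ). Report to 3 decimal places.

Below the line: KSh 120, KSh 260, KSh 320, KSh 408 (q = 4 of N = 8).
Log gaps: ln(438/120) = 1.2947; ln(438/260) = 0.5215; ln(438/320) = 0.3139; ln(438/408) = 0.0710.
W = 2.201114 / 8 = 0.275.

0.275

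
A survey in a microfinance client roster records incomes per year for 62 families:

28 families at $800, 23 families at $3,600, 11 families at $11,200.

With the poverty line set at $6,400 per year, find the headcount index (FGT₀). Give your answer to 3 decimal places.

51 of the 62 families have income below $6,400.
H = 51/62 = 0.823.

0.823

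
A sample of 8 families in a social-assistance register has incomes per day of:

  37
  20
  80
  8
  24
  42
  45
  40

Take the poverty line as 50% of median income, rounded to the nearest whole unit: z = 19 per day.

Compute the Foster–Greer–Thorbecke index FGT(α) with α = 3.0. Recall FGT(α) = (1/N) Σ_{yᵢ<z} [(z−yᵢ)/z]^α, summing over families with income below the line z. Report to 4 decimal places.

0.0243

Poor units: 8 (q = 1 of N = 8).
Shortfall ratios: (19−8)/19 = 0.5789.
Raised to α = 3.0: 0.19405.
Sum = 0.194052; FGT(3.0) = 0.194052 / 8 = 0.0243.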